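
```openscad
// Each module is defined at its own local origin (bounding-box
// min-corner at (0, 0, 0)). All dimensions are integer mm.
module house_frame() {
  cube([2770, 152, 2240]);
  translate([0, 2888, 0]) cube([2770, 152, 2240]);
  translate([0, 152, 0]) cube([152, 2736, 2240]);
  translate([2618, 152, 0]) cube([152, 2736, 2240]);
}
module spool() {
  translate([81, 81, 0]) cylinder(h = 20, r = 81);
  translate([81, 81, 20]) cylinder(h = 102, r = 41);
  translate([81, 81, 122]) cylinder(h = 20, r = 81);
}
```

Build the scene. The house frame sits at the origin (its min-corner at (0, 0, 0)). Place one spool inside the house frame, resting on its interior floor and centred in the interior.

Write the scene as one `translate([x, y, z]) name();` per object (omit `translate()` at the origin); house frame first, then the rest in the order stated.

house_frame();
translate([1304, 1439, 0]) spool();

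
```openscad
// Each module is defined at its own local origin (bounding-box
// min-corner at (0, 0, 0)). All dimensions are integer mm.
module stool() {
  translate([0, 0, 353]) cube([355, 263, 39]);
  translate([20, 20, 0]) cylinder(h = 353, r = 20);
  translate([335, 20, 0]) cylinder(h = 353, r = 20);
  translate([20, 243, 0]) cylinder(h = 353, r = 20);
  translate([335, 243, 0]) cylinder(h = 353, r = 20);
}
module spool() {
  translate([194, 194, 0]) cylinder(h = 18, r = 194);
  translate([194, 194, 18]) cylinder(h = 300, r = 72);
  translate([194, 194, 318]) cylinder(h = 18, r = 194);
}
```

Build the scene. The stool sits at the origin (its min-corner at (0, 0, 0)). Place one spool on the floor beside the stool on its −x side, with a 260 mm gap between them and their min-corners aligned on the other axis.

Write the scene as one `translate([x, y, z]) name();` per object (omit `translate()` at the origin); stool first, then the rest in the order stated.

stool();
translate([-648, 0, 0]) spool();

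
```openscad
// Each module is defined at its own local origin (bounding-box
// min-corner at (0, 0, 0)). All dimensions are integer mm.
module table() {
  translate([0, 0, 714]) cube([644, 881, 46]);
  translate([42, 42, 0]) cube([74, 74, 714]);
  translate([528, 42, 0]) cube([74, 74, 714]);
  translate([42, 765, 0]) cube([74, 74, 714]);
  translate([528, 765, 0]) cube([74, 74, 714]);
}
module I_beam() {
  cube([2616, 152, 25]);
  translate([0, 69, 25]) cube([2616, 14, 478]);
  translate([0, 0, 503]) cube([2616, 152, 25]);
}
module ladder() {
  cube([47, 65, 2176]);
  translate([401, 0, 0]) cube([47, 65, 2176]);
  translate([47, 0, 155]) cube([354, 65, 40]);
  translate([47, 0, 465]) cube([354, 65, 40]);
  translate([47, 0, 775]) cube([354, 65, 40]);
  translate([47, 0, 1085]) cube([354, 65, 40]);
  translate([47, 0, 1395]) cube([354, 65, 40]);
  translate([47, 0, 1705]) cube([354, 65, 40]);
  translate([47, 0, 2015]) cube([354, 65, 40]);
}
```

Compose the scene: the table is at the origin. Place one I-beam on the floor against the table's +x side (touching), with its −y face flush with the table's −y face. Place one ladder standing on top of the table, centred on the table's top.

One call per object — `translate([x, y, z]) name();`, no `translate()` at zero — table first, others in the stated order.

table();
translate([644, 0, 0]) I_beam();
translate([98, 408, 760]) ladder();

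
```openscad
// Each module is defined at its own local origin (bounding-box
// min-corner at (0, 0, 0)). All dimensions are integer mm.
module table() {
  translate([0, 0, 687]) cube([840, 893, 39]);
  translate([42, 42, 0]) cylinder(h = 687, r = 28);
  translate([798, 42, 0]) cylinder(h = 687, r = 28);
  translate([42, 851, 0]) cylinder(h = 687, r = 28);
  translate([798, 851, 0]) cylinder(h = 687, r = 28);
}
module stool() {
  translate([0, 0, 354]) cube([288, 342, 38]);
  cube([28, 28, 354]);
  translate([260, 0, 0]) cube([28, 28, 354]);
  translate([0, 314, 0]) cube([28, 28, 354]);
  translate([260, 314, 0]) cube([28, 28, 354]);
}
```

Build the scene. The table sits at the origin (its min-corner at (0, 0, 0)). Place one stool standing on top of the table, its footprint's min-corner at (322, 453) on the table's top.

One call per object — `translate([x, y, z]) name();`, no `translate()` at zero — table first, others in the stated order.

table();
translate([322, 453, 726]) stool();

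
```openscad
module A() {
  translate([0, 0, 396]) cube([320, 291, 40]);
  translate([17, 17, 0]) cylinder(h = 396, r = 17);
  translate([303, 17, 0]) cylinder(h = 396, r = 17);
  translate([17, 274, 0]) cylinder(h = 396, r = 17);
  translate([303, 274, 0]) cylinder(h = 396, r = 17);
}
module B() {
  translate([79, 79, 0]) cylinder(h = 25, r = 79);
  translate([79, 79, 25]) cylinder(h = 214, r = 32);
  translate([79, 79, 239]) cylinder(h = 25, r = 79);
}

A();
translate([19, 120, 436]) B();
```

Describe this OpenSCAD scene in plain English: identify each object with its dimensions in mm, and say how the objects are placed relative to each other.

A is a four-legged stool. The seat is a 320×291×40 mm slab whose top surface is at z = 436 mm; four round legs, each 34 mm in diameter, run from the floor (z = 0) to the underside of the seat, each leg's axis is inset half a diameter from the nearest pair of seat edges (so the leg's bounding box is flush with the corner).

B is a spool: two coaxial disc flanges of radius 79 mm and thickness 25 mm, joined by a core cylinder of radius 32 mm and height 214 mm. The lower flange rests on z = 0 and the three cylinders share a vertical axis.

The spool is on top of the stool.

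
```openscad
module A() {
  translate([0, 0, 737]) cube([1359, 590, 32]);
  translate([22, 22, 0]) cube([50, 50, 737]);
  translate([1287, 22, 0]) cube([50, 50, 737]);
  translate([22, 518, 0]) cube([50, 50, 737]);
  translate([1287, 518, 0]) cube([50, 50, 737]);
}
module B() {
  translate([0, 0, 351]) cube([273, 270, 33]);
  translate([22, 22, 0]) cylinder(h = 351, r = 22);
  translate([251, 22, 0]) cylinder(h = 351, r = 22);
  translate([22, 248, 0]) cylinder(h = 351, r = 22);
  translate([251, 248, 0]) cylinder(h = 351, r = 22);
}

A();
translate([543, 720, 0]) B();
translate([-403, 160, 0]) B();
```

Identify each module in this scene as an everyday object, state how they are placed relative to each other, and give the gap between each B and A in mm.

A is a table. B is a stool. Two stools sit around the table at the +y, −x sides. The gap between each stool and the table is 130 mm.

Each stool's nearest face is 130 mm from the table's bounding box.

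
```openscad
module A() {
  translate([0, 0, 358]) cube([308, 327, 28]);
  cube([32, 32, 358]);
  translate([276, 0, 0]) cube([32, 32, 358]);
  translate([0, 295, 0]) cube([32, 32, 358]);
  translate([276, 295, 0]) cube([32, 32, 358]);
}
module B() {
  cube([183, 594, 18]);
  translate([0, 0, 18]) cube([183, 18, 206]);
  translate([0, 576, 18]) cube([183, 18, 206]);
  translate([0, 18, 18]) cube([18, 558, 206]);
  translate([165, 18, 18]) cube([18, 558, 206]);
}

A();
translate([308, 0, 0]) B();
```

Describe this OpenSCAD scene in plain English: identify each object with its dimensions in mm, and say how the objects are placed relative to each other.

A is a four-legged stool. The seat is 308×327 mm, 28 mm thick, top at z = 386 mm. It stands on four square legs, each 32×32 mm in cross-section, from z = 0 to the seat underside, each flush with a corner of the seat.

B is an open storage box with external size 183×594×224 mm and wall thickness 18 mm (the base is also 18 mm thick). The base covers the whole footprint; the four walls stand on the base, with the y-facing walls full-width and the x-facing walls fitting between their inner faces.

The open box is against the stool's +x side, with their −y faces flush.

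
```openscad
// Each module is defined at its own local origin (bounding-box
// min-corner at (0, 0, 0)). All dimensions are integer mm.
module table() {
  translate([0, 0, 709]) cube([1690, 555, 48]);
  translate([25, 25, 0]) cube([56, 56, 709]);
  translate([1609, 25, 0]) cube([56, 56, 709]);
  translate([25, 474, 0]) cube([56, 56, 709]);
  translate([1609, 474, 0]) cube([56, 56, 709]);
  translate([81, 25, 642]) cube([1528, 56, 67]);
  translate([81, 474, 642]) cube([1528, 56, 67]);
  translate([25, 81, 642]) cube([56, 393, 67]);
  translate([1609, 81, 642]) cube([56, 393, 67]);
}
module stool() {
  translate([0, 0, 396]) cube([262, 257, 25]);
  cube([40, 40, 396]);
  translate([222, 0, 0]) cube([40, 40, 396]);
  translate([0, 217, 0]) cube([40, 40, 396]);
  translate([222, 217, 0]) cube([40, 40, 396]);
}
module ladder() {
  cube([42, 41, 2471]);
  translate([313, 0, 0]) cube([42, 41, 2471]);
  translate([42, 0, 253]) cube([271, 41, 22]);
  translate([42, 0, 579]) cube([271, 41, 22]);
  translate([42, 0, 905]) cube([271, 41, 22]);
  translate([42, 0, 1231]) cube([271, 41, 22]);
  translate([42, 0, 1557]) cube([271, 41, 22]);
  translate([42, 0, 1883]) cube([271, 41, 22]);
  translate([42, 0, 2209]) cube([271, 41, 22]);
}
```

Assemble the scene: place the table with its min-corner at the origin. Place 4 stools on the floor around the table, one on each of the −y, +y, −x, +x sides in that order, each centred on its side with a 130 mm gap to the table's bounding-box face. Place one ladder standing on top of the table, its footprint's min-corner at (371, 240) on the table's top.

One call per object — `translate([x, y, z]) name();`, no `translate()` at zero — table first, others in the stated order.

table();
translate([714, -387, 0]) stool();
translate([714, 685, 0]) stool();
translate([-392, 149, 0]) stool();
translate([1820, 149, 0]) stool();
translate([371, 240, 757]) ladder();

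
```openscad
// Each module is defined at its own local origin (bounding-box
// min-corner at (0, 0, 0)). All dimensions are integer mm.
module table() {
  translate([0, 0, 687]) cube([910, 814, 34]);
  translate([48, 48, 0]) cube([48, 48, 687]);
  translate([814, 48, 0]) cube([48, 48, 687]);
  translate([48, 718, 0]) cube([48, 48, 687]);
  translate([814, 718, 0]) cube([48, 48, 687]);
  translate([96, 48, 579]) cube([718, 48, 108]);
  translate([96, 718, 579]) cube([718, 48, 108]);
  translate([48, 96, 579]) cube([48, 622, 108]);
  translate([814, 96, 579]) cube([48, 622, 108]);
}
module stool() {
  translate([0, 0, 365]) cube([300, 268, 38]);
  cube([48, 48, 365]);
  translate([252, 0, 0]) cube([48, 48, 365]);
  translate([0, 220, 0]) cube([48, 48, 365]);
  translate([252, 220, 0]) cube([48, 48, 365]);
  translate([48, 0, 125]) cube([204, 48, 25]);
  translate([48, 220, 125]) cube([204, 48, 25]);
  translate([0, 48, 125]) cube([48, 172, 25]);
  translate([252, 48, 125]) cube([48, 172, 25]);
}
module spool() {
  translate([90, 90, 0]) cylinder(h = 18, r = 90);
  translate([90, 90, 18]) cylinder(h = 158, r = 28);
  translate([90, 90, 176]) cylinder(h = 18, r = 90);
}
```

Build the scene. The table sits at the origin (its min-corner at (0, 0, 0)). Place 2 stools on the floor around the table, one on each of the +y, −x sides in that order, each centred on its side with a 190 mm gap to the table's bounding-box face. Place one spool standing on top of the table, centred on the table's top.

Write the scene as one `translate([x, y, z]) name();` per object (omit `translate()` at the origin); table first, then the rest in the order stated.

table();
translate([305, 1004, 0]) stool();
translate([-490, 273, 0]) stool();
translate([365, 317, 721]) spool();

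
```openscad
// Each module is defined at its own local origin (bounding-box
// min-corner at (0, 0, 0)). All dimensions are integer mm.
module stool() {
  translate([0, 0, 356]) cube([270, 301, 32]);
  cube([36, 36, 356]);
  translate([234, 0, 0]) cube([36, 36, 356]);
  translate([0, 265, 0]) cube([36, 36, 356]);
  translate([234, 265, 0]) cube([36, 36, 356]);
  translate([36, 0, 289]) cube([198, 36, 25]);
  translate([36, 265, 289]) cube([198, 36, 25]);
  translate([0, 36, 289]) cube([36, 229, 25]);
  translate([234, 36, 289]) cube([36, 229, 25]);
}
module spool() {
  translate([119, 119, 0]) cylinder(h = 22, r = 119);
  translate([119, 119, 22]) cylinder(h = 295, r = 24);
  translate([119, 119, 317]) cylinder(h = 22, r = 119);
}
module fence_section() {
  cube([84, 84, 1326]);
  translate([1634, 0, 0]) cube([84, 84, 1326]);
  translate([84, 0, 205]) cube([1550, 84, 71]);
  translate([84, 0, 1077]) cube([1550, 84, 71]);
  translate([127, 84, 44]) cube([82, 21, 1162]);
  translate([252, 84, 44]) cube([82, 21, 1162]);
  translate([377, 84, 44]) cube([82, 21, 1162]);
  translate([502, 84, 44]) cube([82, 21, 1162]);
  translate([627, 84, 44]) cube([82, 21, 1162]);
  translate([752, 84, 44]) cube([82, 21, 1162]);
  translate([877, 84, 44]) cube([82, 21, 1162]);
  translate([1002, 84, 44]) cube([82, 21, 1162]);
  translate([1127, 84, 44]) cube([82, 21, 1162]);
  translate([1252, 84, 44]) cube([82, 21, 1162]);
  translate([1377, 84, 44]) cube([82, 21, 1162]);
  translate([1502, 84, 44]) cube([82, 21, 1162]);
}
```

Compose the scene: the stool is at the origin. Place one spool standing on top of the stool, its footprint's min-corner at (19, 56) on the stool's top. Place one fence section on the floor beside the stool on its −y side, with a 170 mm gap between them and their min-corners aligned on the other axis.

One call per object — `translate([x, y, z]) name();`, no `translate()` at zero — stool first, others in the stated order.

stool();
translate([19, 56, 388]) spool();
translate([0, -275, 0]) fence_section();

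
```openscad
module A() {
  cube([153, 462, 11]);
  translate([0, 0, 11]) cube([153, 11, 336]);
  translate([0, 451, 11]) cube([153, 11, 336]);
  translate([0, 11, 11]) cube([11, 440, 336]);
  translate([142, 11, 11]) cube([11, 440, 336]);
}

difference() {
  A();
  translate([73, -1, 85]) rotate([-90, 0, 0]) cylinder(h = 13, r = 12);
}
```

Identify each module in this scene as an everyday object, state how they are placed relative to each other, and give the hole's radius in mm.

The subtracted cylinder has r = 12 mm.

A is an open box. The open box has a circular hole through its front wall. The hole's radius is 12 mm.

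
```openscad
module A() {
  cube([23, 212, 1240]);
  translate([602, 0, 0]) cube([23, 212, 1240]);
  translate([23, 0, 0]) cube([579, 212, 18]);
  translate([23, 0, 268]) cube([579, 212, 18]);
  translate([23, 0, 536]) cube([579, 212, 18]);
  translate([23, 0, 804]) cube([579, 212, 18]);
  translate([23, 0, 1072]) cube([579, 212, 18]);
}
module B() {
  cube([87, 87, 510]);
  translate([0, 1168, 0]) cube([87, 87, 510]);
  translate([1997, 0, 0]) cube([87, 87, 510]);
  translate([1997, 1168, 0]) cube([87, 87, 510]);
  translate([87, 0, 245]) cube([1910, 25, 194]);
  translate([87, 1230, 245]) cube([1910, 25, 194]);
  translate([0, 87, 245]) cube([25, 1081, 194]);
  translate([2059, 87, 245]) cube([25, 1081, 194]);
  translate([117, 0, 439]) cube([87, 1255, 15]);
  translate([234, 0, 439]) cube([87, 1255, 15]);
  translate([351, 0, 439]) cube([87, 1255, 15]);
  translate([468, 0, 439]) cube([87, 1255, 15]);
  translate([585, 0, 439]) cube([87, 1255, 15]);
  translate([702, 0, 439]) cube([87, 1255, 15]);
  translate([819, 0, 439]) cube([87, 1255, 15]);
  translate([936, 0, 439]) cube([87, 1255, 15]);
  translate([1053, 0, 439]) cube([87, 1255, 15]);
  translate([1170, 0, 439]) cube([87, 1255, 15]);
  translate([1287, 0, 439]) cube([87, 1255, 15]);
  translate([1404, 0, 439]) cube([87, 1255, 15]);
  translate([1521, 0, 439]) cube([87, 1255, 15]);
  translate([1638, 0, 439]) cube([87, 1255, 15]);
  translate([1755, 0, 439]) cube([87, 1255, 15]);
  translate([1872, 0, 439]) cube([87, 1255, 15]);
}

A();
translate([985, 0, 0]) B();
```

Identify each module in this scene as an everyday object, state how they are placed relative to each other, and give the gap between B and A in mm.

The bed frame's nearest face is 360 mm from the bookshelf's +x face.

A is a bookshelf. B is a bed frame. The bed frame is on the floor beside the bookshelf on its +x side. The gap between the bed frame and the bookshelf is 360 mm.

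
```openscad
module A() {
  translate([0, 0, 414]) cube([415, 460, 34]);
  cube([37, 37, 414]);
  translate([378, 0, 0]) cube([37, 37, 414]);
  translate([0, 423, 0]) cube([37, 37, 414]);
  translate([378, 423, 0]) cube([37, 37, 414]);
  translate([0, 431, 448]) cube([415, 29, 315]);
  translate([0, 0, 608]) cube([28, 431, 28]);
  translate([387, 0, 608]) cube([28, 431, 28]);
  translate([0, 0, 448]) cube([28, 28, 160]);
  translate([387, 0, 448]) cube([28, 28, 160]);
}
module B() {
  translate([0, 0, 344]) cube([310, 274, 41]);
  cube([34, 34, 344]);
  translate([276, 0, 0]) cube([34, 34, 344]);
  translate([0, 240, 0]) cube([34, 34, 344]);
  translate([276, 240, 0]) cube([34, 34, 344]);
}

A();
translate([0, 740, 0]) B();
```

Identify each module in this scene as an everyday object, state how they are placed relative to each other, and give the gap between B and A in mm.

The stool's nearest face is 280 mm from the chair's +y face.

A is a chair. B is a stool. The stool is on the floor beside the chair on its +y side. The gap between the stool and the chair is 280 mm.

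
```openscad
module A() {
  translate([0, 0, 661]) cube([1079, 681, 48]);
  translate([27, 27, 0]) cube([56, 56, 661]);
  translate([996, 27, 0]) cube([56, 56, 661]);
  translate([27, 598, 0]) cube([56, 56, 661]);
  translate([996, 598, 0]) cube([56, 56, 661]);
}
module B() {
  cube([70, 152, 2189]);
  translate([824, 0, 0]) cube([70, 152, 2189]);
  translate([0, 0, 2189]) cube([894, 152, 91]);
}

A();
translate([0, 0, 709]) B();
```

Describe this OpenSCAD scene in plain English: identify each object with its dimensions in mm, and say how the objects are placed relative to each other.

A is a table with a 1079×681 mm rectangular top, 48 mm thick, top surface at z = 709 mm, supported by four 56×56 mm square legs, each inset 27 mm from the nearest pair of top edges, running from the floor.

B is a rectangular door frame: two vertical jambs of 70×152 mm section, 2189 mm tall, with a clear opening 754 mm wide between their inner faces. A header 91 mm tall and 152 mm deep lies on top of the jambs and spans the full outside width.

The door frame is on top of the table.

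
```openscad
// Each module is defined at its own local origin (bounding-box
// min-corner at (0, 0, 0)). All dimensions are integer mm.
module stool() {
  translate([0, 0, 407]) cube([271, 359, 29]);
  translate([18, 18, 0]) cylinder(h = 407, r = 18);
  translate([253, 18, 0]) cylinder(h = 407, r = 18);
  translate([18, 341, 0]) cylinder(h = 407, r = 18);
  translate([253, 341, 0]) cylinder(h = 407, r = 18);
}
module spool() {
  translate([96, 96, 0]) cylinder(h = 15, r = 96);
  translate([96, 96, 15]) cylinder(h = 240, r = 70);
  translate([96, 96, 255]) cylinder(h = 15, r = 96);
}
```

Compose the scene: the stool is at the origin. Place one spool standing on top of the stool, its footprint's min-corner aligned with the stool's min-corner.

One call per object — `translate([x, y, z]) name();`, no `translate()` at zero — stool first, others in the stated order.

stool();
translate([0, 0, 436]) spool();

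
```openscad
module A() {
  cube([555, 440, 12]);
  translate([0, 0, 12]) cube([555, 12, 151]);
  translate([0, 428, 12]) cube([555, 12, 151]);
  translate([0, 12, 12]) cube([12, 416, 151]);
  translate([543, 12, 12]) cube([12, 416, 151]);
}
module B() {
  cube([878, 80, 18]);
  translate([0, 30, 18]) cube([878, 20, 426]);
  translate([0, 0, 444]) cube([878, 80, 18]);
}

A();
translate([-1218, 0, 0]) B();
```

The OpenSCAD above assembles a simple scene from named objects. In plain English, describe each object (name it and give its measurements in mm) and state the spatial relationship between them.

A is an open storage box with external size 555×440×163 mm and wall thickness 12 mm (the base is also 12 mm thick). The base covers the whole footprint; the four walls stand on the base, with the y-facing walls full-width and the x-facing walls fitting between their inner faces.

B is an I-beam lying along x, 878 mm long. Overall section height 462 mm. Two flanges 80 mm wide (y) and 18 mm thick, one on the floor and one at the top; a web 20 mm thick runs between them, centred on the flange width.

The I-beam is on the floor beside the open box on its −x side.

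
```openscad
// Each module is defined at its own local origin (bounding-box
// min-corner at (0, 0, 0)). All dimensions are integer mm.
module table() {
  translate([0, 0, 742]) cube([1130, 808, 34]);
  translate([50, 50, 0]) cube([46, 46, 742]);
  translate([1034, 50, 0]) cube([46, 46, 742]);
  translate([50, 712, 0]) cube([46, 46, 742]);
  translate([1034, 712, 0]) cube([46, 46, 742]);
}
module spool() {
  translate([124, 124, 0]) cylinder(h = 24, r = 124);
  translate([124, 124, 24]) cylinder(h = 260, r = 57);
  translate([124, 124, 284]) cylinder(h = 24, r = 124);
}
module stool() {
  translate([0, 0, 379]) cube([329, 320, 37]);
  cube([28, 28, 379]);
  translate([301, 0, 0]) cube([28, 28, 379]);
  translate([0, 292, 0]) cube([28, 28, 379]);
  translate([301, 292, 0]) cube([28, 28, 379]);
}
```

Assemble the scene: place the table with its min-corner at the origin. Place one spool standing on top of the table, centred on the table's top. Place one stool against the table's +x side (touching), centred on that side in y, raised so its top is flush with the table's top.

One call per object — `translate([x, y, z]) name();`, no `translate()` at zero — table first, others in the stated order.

table();
translate([441, 280, 776]) spool();
translate([1130, 244, 360]) stool();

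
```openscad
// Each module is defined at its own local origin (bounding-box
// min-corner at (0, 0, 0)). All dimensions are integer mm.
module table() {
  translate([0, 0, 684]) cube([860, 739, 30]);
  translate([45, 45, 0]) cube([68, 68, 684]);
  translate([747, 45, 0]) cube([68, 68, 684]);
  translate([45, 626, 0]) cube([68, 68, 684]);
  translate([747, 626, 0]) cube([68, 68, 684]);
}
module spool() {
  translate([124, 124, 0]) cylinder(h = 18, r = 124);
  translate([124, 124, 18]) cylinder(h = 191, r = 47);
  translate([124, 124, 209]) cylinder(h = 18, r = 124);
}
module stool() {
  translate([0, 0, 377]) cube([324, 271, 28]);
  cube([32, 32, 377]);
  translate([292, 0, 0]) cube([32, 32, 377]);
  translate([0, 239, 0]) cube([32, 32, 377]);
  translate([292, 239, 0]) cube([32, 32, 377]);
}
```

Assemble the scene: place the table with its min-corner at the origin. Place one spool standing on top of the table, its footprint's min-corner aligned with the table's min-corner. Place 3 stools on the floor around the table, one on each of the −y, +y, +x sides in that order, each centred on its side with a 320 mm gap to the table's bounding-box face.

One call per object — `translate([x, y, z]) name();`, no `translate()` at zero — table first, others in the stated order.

table();
translate([0, 0, 714]) spool();
translate([268, -591, 0]) stool();
translate([268, 1059, 0]) stool();
translate([1180, 234, 0]) stool();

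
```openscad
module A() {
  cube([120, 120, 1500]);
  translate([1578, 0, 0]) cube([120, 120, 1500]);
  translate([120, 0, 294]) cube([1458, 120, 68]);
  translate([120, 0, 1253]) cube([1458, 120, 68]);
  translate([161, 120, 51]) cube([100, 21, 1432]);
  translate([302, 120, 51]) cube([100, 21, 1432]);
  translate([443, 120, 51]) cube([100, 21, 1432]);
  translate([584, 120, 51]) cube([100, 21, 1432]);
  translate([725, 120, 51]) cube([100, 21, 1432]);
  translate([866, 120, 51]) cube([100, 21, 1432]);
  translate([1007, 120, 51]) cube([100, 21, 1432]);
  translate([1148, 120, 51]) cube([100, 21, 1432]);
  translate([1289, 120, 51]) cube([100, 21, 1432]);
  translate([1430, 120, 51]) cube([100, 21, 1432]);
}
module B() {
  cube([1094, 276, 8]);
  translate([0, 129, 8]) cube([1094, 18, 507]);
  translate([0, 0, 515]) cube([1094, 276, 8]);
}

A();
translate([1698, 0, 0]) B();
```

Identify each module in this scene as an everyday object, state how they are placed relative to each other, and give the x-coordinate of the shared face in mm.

The fence section's +x face and the I-beam's −x face are both at x = 1698 mm.

A is a fence section. B is an I-beam. The I-beam is against the fence section's +x side, with their −y faces flush. The x-coordinate of the shared face is 1698 mm.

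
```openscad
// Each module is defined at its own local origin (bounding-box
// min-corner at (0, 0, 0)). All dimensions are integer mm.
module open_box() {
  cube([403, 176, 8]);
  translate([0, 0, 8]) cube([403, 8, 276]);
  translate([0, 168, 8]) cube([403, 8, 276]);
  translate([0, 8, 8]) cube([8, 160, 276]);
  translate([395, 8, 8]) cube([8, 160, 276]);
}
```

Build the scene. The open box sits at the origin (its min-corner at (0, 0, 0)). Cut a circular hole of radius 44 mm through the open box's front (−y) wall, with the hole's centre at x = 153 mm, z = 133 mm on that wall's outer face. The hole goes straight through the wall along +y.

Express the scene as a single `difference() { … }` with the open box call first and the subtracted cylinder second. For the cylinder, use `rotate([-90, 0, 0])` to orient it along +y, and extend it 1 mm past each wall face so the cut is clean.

difference() {
  open_box();
  translate([153, -1, 133]) rotate([-90, 0, 0]) cylinder(h = 10, r = 44);
}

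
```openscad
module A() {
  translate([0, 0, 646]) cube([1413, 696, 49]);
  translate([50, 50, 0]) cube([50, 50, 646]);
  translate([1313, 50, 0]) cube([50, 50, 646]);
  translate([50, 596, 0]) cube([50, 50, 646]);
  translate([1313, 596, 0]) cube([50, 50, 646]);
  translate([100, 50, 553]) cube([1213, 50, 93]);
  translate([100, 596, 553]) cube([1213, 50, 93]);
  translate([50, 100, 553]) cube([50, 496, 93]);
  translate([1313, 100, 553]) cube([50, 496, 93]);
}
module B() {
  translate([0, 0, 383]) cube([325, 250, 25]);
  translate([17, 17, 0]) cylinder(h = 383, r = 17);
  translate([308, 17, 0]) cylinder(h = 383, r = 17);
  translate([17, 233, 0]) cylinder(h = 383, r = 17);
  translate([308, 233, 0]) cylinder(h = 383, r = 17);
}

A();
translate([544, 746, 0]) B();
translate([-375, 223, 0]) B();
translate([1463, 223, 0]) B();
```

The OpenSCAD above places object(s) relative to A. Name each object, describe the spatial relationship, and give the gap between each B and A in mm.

A is a table. B is a stool. Three stools sit around the table at the +y, −x, +x sides. The gap between each stool and the table is 50 mm.

Each stool's nearest face is 50 mm from the table's bounding box.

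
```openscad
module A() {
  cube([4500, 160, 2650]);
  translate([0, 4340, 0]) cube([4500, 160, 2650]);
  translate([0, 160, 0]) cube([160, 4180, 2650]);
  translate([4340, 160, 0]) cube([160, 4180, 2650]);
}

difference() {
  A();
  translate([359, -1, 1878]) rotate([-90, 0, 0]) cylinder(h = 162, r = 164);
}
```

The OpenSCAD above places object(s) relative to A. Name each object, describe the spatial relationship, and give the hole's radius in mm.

The subtracted cylinder has r = 164 mm.

A is a house frame. The house frame has a circular hole through its front wall. The hole's radius is 164 mm.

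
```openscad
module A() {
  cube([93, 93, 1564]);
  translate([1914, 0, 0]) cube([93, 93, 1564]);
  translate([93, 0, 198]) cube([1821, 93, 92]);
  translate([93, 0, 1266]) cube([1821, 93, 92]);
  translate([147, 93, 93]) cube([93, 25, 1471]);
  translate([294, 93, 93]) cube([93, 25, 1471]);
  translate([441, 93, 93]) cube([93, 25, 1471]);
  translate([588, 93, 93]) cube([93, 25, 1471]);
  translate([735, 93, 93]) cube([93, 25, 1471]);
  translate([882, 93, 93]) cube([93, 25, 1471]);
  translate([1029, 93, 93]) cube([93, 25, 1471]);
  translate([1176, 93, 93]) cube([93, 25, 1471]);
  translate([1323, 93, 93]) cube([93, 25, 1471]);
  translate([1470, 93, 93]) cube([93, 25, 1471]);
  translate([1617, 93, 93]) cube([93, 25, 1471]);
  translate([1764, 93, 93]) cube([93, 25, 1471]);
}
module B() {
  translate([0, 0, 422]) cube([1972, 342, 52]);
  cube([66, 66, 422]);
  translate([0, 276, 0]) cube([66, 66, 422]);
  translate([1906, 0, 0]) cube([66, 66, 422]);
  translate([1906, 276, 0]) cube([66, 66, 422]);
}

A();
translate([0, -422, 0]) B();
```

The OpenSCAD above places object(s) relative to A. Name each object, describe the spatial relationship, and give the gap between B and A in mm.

The bench's nearest face is 80 mm from the fence section's −y face.

A is a fence section. B is a bench. The bench is on the floor beside the fence section on its −y side. The gap between the bench and the fence section is 80 mm.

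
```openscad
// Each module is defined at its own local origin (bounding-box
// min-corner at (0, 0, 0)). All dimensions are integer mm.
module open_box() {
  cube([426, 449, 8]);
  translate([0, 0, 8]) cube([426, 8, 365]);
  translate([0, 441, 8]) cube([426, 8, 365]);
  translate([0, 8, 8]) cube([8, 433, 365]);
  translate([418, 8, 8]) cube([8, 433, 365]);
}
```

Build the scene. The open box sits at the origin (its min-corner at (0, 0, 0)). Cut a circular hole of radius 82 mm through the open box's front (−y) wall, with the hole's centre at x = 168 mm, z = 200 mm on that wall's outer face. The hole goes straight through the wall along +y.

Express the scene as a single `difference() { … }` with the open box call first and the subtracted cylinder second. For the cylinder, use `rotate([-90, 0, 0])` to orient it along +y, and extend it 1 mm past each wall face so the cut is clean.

difference() {
  open_box();
  translate([168, -1, 200]) rotate([-90, 0, 0]) cylinder(h = 10, r = 82);
}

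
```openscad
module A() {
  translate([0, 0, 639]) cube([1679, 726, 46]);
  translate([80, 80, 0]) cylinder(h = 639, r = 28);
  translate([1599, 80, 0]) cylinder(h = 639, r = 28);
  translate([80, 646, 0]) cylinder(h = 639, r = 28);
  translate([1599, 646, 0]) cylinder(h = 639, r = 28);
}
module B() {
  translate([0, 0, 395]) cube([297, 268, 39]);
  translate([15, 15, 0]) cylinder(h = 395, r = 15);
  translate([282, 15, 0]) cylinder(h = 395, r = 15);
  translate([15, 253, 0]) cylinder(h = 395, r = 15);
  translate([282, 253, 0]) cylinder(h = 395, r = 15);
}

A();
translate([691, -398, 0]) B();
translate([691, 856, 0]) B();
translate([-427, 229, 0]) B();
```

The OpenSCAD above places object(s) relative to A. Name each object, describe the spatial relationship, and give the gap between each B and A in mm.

A is a table. B is a stool. Three stools sit around the table at the −y, +y, −x sides. The gap between each stool and the table is 130 mm.

Each stool's nearest face is 130 mm from the table's bounding box.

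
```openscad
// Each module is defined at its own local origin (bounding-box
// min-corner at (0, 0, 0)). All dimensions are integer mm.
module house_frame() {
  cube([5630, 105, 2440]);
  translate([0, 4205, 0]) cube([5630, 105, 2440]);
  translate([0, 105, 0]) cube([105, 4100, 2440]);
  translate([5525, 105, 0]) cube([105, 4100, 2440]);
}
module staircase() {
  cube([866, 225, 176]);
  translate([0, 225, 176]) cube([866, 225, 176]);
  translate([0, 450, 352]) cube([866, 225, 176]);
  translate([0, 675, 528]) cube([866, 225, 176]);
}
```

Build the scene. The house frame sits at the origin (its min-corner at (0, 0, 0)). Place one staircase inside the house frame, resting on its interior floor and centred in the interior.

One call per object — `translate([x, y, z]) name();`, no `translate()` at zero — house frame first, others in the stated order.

house_frame();
translate([2382, 1705, 0]) staircase();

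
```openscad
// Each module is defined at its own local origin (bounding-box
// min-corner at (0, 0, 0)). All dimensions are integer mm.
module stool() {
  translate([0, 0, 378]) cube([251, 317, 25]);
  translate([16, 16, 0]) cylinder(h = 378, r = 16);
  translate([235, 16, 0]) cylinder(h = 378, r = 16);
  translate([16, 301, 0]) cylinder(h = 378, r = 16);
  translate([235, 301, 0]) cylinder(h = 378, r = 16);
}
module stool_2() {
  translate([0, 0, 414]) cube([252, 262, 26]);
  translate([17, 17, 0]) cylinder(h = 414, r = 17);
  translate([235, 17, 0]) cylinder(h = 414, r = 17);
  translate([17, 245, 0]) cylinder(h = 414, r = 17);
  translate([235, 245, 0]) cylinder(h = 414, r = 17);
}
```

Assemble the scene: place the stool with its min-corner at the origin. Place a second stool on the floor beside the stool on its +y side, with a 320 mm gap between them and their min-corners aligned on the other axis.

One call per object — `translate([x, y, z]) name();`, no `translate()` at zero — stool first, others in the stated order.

stool();
translate([0, 637, 0]) stool_2();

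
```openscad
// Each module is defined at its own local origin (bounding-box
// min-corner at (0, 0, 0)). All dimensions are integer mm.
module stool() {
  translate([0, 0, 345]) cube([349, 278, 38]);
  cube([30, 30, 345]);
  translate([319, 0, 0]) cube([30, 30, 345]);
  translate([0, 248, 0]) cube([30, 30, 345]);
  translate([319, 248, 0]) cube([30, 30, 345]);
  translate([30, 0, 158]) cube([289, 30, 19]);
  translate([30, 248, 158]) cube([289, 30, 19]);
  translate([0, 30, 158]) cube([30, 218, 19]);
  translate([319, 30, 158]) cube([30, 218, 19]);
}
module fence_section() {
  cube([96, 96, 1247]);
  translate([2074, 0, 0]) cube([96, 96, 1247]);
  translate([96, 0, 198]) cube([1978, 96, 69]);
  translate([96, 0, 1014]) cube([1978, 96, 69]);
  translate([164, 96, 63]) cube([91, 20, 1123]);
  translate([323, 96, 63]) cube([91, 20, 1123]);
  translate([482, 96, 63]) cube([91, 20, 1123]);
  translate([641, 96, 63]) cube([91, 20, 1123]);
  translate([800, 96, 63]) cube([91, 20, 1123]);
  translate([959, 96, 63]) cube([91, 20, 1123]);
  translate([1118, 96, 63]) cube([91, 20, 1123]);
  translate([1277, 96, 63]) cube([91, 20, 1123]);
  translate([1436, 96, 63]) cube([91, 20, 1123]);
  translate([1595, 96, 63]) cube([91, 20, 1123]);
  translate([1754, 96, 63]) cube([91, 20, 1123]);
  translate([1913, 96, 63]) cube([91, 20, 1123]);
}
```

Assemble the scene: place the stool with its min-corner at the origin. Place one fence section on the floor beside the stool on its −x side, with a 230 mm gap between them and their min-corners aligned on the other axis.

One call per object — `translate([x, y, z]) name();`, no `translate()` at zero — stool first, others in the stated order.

stool();
translate([-2400, 0, 0]) fence_section();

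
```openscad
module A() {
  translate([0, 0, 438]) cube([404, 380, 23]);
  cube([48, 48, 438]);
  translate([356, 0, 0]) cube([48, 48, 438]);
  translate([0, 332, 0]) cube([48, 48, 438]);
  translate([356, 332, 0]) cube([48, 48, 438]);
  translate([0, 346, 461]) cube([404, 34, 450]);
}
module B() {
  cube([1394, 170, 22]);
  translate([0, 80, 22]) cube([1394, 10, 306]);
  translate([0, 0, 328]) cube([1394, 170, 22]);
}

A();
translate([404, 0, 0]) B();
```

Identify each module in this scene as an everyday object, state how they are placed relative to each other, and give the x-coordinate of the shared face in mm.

A is a chair. B is an I-beam. The I-beam is against the chair's +x side, with their −y faces flush. The x-coordinate of the shared face is 404 mm.

The chair's +x face and the I-beam's −x face are both at x = 404 mm.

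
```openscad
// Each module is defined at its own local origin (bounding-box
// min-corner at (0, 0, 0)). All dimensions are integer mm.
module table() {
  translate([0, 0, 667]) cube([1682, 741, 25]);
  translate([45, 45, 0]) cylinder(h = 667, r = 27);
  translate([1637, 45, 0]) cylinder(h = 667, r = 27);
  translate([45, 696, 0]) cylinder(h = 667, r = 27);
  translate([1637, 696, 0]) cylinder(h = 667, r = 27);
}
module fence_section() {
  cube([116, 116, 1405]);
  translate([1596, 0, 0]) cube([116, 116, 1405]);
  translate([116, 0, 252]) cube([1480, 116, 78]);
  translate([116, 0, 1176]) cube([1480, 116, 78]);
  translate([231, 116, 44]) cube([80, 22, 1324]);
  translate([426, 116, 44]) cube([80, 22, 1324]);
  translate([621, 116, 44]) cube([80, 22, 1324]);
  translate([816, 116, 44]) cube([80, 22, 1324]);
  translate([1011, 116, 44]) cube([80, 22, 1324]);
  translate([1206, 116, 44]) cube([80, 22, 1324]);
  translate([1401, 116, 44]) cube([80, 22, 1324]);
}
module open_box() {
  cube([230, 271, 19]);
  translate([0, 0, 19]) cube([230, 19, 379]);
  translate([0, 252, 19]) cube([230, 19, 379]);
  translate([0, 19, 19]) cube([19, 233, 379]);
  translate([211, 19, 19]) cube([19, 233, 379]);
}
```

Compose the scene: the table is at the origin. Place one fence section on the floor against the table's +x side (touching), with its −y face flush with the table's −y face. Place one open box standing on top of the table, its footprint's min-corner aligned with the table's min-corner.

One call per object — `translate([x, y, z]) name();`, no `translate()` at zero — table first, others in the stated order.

table();
translate([1682, 0, 0]) fence_section();
translate([0, 0, 692]) open_box();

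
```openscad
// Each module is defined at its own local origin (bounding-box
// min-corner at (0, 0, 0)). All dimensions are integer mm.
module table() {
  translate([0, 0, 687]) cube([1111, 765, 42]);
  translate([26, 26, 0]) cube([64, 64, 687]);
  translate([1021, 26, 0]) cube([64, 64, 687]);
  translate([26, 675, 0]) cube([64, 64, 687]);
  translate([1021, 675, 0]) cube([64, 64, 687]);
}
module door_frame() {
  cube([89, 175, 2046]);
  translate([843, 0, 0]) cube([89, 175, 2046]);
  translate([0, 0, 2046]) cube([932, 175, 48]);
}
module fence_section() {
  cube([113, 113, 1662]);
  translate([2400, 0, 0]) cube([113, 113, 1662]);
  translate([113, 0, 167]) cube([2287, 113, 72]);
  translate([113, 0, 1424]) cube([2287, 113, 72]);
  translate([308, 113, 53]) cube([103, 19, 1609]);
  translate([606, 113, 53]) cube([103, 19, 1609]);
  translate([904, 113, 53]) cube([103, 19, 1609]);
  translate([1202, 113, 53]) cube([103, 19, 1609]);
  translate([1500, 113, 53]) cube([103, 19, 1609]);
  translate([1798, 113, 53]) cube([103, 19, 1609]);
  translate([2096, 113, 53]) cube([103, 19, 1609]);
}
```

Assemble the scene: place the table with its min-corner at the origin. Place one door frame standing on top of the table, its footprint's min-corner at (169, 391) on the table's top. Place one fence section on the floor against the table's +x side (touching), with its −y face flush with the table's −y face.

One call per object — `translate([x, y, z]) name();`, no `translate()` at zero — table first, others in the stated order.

table();
translate([169, 391, 729]) door_frame();
translate([1111, 0, 0]) fence_section();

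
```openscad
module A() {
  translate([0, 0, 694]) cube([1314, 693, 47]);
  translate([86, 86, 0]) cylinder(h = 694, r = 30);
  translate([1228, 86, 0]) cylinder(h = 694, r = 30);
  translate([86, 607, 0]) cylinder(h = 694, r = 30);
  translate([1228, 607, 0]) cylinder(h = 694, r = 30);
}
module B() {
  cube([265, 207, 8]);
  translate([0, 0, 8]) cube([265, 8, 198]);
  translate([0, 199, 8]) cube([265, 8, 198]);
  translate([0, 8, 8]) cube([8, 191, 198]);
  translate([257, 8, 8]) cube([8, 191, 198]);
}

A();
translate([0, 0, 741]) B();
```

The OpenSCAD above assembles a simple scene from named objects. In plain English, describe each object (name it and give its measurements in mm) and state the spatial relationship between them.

A is a table: top 1314 mm (x) × 693 mm (y), 47 mm thick, upper face at z = 741 mm, on four round legs of 60 mm diameter, each leg's bounding box inset 56 mm from the nearest pair of top edges, running from z = 0 to the bottom of the top.

B is an open-topped rectangular box: outside dimensions 265×207×206 mm, with a uniform wall and base thickness of 8 mm. The base is a full 265×207 slab on the floor; four walls sit on top of the base. The front and back walls (the −y and +y sides) span the full width; the two side walls fit between them.

The open box is on top of the table.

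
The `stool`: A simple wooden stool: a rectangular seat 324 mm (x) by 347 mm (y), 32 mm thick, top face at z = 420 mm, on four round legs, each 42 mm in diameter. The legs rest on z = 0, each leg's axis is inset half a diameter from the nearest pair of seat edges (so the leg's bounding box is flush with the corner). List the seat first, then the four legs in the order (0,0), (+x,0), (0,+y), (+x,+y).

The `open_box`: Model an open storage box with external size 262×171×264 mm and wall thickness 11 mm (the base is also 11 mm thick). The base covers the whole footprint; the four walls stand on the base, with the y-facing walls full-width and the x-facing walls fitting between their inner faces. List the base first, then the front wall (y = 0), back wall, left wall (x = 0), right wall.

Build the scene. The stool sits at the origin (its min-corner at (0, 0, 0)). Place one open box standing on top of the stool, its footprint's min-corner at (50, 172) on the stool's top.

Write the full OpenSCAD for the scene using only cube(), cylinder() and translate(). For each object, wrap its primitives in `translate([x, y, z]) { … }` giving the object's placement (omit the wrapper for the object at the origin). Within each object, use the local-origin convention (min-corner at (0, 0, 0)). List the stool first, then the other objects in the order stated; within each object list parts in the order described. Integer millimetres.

translate([0, 0, 388]) cube([324, 347, 32]);
translate([21, 21, 0]) cylinder(h = 388, r = 21);
translate([303, 21, 0]) cylinder(h = 388, r = 21);
translate([21, 326, 0]) cylinder(h = 388, r = 21);
translate([303, 326, 0]) cylinder(h = 388, r = 21);
translate([50, 172, 420]) {
  cube([262, 171, 11]);
  translate([0, 0, 11]) cube([262, 11, 253]);
  translate([0, 160, 11]) cube([262, 11, 253]);
  translate([0, 11, 11]) cube([11, 149, 253]);
  translate([251, 11, 11]) cube([11, 149, 253]);
}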